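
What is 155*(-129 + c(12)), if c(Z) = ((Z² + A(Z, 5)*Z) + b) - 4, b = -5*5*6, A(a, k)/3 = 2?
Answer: -10385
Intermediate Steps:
A(a, k) = 6 (A(a, k) = 3*2 = 6)
b = -150 (b = -25*6 = -150)
c(Z) = -154 + Z² + 6*Z (c(Z) = ((Z² + 6*Z) - 150) - 4 = (-150 + Z² + 6*Z) - 4 = -154 + Z² + 6*Z)
155*(-129 + c(12)) = 155*(-129 + (-154 + 12² + 6*12)) = 155*(-129 + (-154 + 144 + 72)) = 155*(-129 + 62) = 155*(-67) = -10385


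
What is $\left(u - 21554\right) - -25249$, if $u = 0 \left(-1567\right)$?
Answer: $3695$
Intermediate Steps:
$u = 0$
$\left(u - 21554\right) - -25249 = \left(0 - 21554\right) - -25249 = -21554 + 25249 = 3695$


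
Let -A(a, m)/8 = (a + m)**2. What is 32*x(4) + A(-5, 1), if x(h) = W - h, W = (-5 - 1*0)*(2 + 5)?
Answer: -1376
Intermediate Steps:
W = -35 (W = (-5 + 0)*7 = -5*7 = -35)
A(a, m) = -8*(a + m)**2
x(h) = -35 - h
32*x(4) + A(-5, 1) = 32*(-35 - 1*4) - 8*(-5 + 1)**2 = 32*(-35 - 4) - 8*(-4)**2 = 32*(-39) - 8*16 = -1248 - 128 = -1376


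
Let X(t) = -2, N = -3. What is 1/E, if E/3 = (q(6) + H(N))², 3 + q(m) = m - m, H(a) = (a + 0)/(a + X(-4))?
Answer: 25/432 ≈ 0.057870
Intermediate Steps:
H(a) = a/(-2 + a) (H(a) = (a + 0)/(a - 2) = a/(-2 + a))
q(m) = -3 (q(m) = -3 + (m - m) = -3 + 0 = -3)
E = 432/25 (E = 3*(-3 - 3/(-2 - 3))² = 3*(-3 - 3/(-5))² = 3*(-3 - 3*(-⅕))² = 3*(-3 + ⅗)² = 3*(-12/5)² = 3*(144/25) = 432/25 ≈ 17.280)
1/E = 1/(432/25) = 25/432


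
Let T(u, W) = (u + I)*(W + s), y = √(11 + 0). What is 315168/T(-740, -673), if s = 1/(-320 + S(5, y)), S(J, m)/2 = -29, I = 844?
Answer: -14891688/3307135 ≈ -4.5029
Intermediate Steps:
y = √11 ≈ 3.3166
S(J, m) = -58 (S(J, m) = 2*(-29) = -58)
s = -1/378 (s = 1/(-320 - 58) = 1/(-378) = -1/378 ≈ -0.0026455)
T(u, W) = (844 + u)*(-1/378 + W) (T(u, W) = (u + 844)*(W - 1/378) = (844 + u)*(-1/378 + W))
315168/T(-740, -673) = 315168/(-422/189 + 844*(-673) - 1/378*(-740) - 673*(-740)) = 315168/(-422/189 - 568012 + 370/189 + 498020) = 315168/(-13228540/189) = 315168*(-189/13228540) = -14891688/3307135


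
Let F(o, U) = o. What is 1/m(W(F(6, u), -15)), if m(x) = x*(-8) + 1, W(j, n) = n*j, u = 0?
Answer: 1/721 ≈ 0.0013870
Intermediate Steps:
W(j, n) = j*n
m(x) = 1 - 8*x (m(x) = -8*x + 1 = 1 - 8*x)
1/m(W(F(6, u), -15)) = 1/(1 - 48*(-15)) = 1/(1 - 8*(-90)) = 1/(1 + 720) = 1/721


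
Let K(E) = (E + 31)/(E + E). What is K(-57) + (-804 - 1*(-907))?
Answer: 5884/57 ≈ 103.23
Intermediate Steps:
K(E) = (31 + E)/(2*E) (K(E) = (31 + E)/((2*E)) = (31 + E)*(1/(2*E)) = (31 + E)/(2*E))
K(-57) + (-804 - 1*(-907)) = (½)*(31 - 57)/(-57) + (-804 - 1*(-907)) = (½)*(-1/57)*(-26) + (-804 + 907) = 13/57 + 103 = 5884/57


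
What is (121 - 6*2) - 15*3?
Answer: 64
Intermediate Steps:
(121 - 6*2) - 15*3 = (121 - 12) - 45 = 109 - 45 = 64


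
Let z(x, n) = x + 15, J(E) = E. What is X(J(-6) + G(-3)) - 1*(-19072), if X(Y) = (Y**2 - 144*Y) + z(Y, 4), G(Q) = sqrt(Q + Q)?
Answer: 19975 - 155*I*sqrt(6) ≈ 19975.0 - 379.67*I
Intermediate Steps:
G(Q) = sqrt(2)*sqrt(Q) (G(Q) = sqrt(2*Q) = sqrt(2)*sqrt(Q))
z(x, n) = 15 + x
X(Y) = 15 + Y**2 - 143*Y (X(Y) = (Y**2 - 144*Y) + (15 + Y) = 15 + Y**2 - 143*Y)
X(J(-6) + G(-3)) - 1*(-19072) = (15 + (-6 + sqrt(2)*sqrt(-3))**2 - 143*(-6 + sqrt(2)*sqrt(-3))) - 1*(-19072) = (15 + (-6 + sqrt(2)*(I*sqrt(3)))**2 - 143*(-6 + sqrt(2)*(I*sqrt(3)))) + 19072 = (15 + (-6 + I*sqrt(6))**2 - 143*(-6 + I*sqrt(6))) + 19072 = (15 + (-6 + I*sqrt(6))**2 + (858 - 143*I*sqrt(6))) + 19072 = (873 + (-6 + I*sqrt(6))**2 - 143*I*sqrt(6)) + 19072 = 19945 + (-6 + I*sqrt(6))**2 - 143*I*sqrt(6)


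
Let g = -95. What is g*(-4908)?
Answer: 466260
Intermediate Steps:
g*(-4908) = -95*(-4908) = 466260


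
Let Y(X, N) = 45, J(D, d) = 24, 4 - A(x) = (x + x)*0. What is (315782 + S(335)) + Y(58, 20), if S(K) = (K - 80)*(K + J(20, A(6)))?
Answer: 407372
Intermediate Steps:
A(x) = 4 (A(x) = 4 - (x + x)*0 = 4 - 2*x*0 = 4 - 1*0 = 4 + 0 = 4)
S(K) = (-80 + K)*(24 + K) (S(K) = (K - 80)*(K + 24) = (-80 + K)*(24 + K))
(315782 + S(335)) + Y(58, 20) = (315782 + (-1920 + 335**2 - 56*335)) + 45 = (315782 + (-1920 + 112225 - 18760)) + 45 = (315782 + 91545) + 45 = 407327 + 45 = 407372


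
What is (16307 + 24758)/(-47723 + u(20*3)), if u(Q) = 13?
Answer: -8213/9542 ≈ -0.86072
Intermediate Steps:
(16307 + 24758)/(-47723 + u(20*3)) = (16307 + 24758)/(-47723 + 13) = 41065/(-47710) = 41065*(-1/47710) = -8213/9542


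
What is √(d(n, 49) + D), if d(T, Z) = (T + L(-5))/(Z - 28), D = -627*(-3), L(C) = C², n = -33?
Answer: √829353/21 ≈ 43.366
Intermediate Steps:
D = 1881
d(T, Z) = (25 + T)/(-28 + Z) (d(T, Z) = (T + (-5)²)/(Z - 28) = (T + 25)/(-28 + Z) = (25 + T)/(-28 + Z))
√(d(n, 49) + D) = √((25 - 33)/(-28 + 49) + 1881) = √(-8/21 + 1881) = √(39493/21) = √829353/21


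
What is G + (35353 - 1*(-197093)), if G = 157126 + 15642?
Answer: 405214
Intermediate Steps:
G = 172768
G + (35353 - 1*(-197093)) = 172768 + (35353 - 1*(-197093)) = 172768 + (35353 + 197093) = 172768 + 232446 = 405214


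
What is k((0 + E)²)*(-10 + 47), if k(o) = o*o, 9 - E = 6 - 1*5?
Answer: 151552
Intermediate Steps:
E = 8 (E = 9 - (6 - 1*5) = 9 - (6 - 5) = 9 - 1*1 = 9 - 1 = 8)
k(o) = o²
k((0 + E)²)*(-10 + 47) = ((0 + 8)²)²*(-10 + 47) = (8²)²*37 = 64²*37 = 4096*37 = 151552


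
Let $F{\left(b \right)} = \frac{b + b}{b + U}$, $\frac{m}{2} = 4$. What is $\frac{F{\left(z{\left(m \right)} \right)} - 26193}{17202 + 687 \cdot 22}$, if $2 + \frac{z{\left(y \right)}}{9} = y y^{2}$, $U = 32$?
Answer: $- \frac{20175811}{24894092} \approx -0.81047$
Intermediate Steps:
$m = 8$ ($m = 2 \cdot 4 = 8$)
$z{\left(y \right)} = -18 + 9 y^{3}$ ($z{\left(y \right)} = -18 + 9 y y^{2} = -18 + 9 y^{3}$)
$F{\left(b \right)} = \frac{2 b}{32 + b}$ ($F{\left(b \right)} = \frac{b + b}{b + 32} = \frac{2 b}{32 + b}$)
$\frac{F{\left(z{\left(m \right)} \right)} - 26193}{17202 + 687 \cdot 22} = \frac{\frac{2 \left(-18 + 9 \cdot 8^{3}\right)}{32 - \left(18 - 9 \cdot 8^{3}\right)} - 26193}{17202 + 687 \cdot 22} = \frac{\frac{2 \left(-18 + 9 \cdot 512\right)}{32 + \left(-18 + 9 \cdot 512\right)} - 26193}{17202 + 15114} = \frac{\frac{2 \left(-18 + 4608\right)}{32 + \left(-18 + 4608\right)} - 26193}{32316} = \left(2 \cdot 4590 \frac{1}{32 + 4590} - 26193\right) \frac{1}{32316} = \left(2 \cdot 4590 \cdot \frac{1}{4622} - 26193\right) \frac{1}{32316} = \left(\frac{4590}{2311} - 26193\right) \frac{1}{32316} = \left(- \frac{60527433}{2311}\right) \frac{1}{32316} = - \frac{20175811}{24894092}$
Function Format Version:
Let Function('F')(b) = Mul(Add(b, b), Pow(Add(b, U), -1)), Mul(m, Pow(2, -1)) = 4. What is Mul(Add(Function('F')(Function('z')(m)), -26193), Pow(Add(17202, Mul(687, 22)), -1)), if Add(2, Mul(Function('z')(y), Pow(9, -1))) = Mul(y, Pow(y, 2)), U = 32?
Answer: Rational(-20175811, 24894092) ≈ -0.81047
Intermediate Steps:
m = 8 (m = Mul(2, 4) = 8)
Function('z')(y) = Add(-18, Mul(9, Pow(y, 3))) (Function('z')(y) = Add(-18, Mul(9, Mul(y, Pow(y, 2)))) = Add(-18, Mul(9, Pow(y, 3))))
Function('F')(b) = Mul(2, b, Pow(Add(32, b), -1)) (Function('F')(b) = Mul(Add(b, b), Pow(Add(b, 32), -1)) = Mul(Mul(2, b), Pow(Add(32, b), -1)) = Mul(2, b, Pow(Add(32, b), -1)))
Mul(Add(Function('F')(Function('z')(m)), -26193), Pow(Add(17202, Mul(687, 22)), -1)) = Mul(Add(Mul(2, Add(-18, Mul(9, Pow(8, 3))), Pow(Add(32, Add(-18, Mul(9, Pow(8, 3)))), -1)), -26193), Pow(Add(17202, Mul(687, 22)), -1)) = Mul(Add(Mul(2, Add(-18, Mul(9, 512)), Pow(Add(32, Add(-18, Mul(9, 512))), -1)), -26193), Pow(Add(17202, 15114), -1)) = Mul(Add(Mul(2, Add(-18, 4608), Pow(Add(32, Add(-18, 4608)), -1)), -26193), Pow(32316, -1)) = Mul(Add(Mul(2, 4590, Pow(Add(32, 4590), -1)), -26193), Rational(1, 32316)) = Mul(Add(Mul(2, 4590, Pow(4622, -1)), -26193), Rational(1, 32316)) = Mul(Add(Mul(2, 4590, Rational(1, 4622)), -26193), Rational(1, 32316)) = Mul(Add(Rational(4590, 2311), -26193), Rational(1, 32316)) = Mul(Rational(-60527433, 2311), Rational(1, 32316)) = Rational(-20175811, 24894092)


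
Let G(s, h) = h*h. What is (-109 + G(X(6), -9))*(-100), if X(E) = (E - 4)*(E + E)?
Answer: 2800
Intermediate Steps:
X(E) = 2*E*(-4 + E) (X(E) = (-4 + E)*(2*E) = 2*E*(-4 + E))
G(s, h) = h²
(-109 + G(X(6), -9))*(-100) = (-109 + (-9)²)*(-100) = (-109 + 81)*(-100) = -28*(-100) = 2800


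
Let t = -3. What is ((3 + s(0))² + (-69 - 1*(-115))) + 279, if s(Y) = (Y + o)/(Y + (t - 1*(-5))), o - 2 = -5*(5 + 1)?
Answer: 446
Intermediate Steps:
o = -28 (o = 2 - 5*(5 + 1) = 2 - 5*6 = 2 - 30 = -28)
s(Y) = (-28 + Y)/(2 + Y) (s(Y) = (Y - 28)/(Y + (-3 - 1*(-5))) = (-28 + Y)/(Y + (-3 + 5)) = (-28 + Y)/(Y + 2) = (-28 + Y)/(2 + Y))
((3 + s(0))² + (-69 - 1*(-115))) + 279 = ((3 + (-28 + 0)/(2 + 0))² + (-69 - 1*(-115))) + 279 = ((3 - 28/2)² + (-69 + 115)) + 279 = ((3 + (½)*(-28))² + 46) + 279 = ((3 - 14)² + 46) + 279 = ((-11)² + 46) + 279 = (121 + 46) + 279 = 167 + 279 = 446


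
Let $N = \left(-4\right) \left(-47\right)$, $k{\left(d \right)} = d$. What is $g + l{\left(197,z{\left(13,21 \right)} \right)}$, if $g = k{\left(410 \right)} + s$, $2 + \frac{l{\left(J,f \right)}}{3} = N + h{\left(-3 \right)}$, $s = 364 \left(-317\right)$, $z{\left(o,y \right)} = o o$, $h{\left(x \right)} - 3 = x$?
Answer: $-114420$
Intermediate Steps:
$h{\left(x \right)} = 3 + x$
$z{\left(o,y \right)} = o^{2}$
$s = -115388$
$N = 188$
$l{\left(J,f \right)} = 558$ ($l{\left(J,f \right)} = -6 + 3 \left(188 + \left(3 - 3\right)\right) = -6 + 3 \left(188 + 0\right) = -6 + 3 \cdot 188 = -6 + 564 = 558$)
$g = -114978$ ($g = 410 - 115388 = -114978$)
$g + l{\left(197,z{\left(13,21 \right)} \right)} = -114978 + 558 = -114420$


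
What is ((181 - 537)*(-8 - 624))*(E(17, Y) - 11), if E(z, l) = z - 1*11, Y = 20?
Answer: -1124960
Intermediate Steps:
E(z, l) = -11 + z (E(z, l) = z - 11 = -11 + z)
((181 - 537)*(-8 - 624))*(E(17, Y) - 11) = ((181 - 537)*(-8 - 624))*((-11 + 17) - 11) = (-356*(-632))*(6 - 11) = 224992*(-5) = -1124960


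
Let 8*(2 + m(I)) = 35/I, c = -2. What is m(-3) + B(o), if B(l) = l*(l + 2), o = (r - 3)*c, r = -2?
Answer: 2797/24 ≈ 116.54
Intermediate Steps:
o = 10 (o = (-2 - 3)*(-2) = -5*(-2) = 10)
B(l) = l*(2 + l)
m(I) = -2 + 35/(8*I) (m(I) = -2 + (35/I)/8 = -2 + 35/(8*I))
m(-3) + B(o) = (-2 + (35/8)/(-3)) + 10*(2 + 10) = (-2 + (35/8)*(-⅓)) + 10*12 = (-2 - 35/24) + 120 = -83/24 + 120 = 2797/24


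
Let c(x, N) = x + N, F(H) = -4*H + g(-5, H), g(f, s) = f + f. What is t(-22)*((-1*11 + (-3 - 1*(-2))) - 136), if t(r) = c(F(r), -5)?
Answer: -10804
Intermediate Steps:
g(f, s) = 2*f
F(H) = -10 - 4*H (F(H) = -4*H + 2*(-5) = -4*H - 10 = -10 - 4*H)
c(x, N) = N + x
t(r) = -15 - 4*r (t(r) = -5 + (-10 - 4*r) = -15 - 4*r)
t(-22)*((-1*11 + (-3 - 1*(-2))) - 136) = (-15 - 4*(-22))*((-1*11 + (-3 - 1*(-2))) - 136) = (-15 + 88)*((-11 + (-3 + 2)) - 136) = 73*((-11 - 1) - 136) = 73*(-12 - 136) = 73*(-148) = -10804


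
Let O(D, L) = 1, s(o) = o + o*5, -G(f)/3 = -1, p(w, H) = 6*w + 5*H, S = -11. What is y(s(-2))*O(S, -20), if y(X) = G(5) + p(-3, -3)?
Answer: -30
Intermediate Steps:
p(w, H) = 5*H + 6*w
G(f) = 3 (G(f) = -3*(-1) = 3)
s(o) = 6*o (s(o) = o + 5*o = 6*o)
y(X) = -30 (y(X) = 3 + (5*(-3) + 6*(-3)) = 3 + (-15 - 18) = 3 - 33 = -30)
y(s(-2))*O(S, -20) = -30*1 = -30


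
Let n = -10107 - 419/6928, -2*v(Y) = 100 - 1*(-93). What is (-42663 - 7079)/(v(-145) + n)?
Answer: 20271328/4158251 ≈ 4.8750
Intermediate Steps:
v(Y) = -193/2 (v(Y) = -(100 - 1*(-93))/2 = -(100 + 93)/2 = -½*193 = -193/2)
n = -70021715/6928 (n = -10107 - 419/6928 = -70021715/6928 ≈ -10107.)
(-42663 - 7079)/(v(-145) + n) = (-42663 - 7079)/(-193/2 - 70021715/6928) = -49742/(-70690267/6928) = -49742*(-6928/70690267) = 20271328/4158251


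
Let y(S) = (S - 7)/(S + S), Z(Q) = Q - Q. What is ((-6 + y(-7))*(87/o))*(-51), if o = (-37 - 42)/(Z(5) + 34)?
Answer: -754290/79 ≈ -9548.0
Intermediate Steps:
Z(Q) = 0
y(S) = (-7 + S)/(2*S) (y(S) = (-7 + S)/((2*S)) = (-7 + S)*(1/(2*S)) = (-7 + S)/(2*S))
o = -79/34 (o = (-37 - 42)/(0 + 34) = -79/34 ≈ -2.3235)
((-6 + y(-7))*(87/o))*(-51) = ((-6 + (½)*(-7 - 7)/(-7))*(87/(-79/34)))*(-51) = ((-6 + (½)*(-⅐)*(-14))*(87*(-34/79)))*(-51) = ((-6 + 1)*(-2958/79))*(-51) = -5*(-2958/79)*(-51) = (14790/79)*(-51) = -754290/79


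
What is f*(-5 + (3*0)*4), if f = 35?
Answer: -175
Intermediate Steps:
f*(-5 + (3*0)*4) = 35*(-5 + (3*0)*4) = 35*(-5 + 0*4) = 35*(-5 + 0) = 35*(-5) = -175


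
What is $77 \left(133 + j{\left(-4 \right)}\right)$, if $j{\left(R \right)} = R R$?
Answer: $11473$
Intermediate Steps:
$j{\left(R \right)} = R^{2}$
$77 \left(133 + j{\left(-4 \right)}\right) = 77 \left(133 + \left(-4\right)^{2}\right) = 77 \left(133 + 16\right) = 77 \cdot 149 = 11473$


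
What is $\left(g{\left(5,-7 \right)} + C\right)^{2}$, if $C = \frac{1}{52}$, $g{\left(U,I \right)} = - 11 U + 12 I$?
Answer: $\frac{52229529}{2704} \approx 19316.0$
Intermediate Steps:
$C = \frac{1}{52} \approx 0.019231$
$\left(g{\left(5,-7 \right)} + C\right)^{2} = \left(\left(\left(-11\right) 5 + 12 \left(-7\right)\right) + \frac{1}{52}\right)^{2} = \left(\left(-55 - 84\right) + \frac{1}{52}\right)^{2} = \left(-139 + \frac{1}{52}\right)^{2} = \left(- \frac{7227}{52}\right)^{2} = \frac{52229529}{2704}$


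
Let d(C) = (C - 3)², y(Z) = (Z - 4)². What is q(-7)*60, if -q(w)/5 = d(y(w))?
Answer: -4177200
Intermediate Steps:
y(Z) = (-4 + Z)²
d(C) = (-3 + C)²
q(w) = -5*(-3 + (-4 + w)²)²
q(-7)*60 = -5*(-3 + (-4 - 7)²)²*60 = -5*(-3 + (-11)²)²*60 = -5*(-3 + 121)²*60 = -5*118²*60 = -5*13924*60 = -69620*60 = -4177200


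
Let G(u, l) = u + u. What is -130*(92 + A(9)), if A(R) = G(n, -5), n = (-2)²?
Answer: -13000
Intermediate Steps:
n = 4
G(u, l) = 2*u
A(R) = 8 (A(R) = 2*4 = 8)
-130*(92 + A(9)) = -130*(92 + 8) = -130*100 = -13000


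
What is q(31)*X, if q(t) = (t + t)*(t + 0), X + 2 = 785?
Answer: 1504926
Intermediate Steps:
X = 783 (X = -2 + 785 = 783)
q(t) = 2*t² (q(t) = (2*t)*t = 2*t²)
q(31)*X = (2*31²)*783 = (2*961)*783 = 1922*783 = 1504926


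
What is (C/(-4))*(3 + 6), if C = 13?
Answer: -117/4 ≈ -29.250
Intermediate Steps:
(C/(-4))*(3 + 6) = (13/(-4))*(3 + 6) = (13*(-¼))*9 = -13/4*9 = -117/4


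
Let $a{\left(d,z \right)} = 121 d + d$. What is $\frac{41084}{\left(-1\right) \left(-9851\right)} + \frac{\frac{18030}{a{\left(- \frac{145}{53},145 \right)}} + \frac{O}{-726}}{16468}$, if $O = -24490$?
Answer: $\frac{108582478529288}{26043277829349} \approx 4.1693$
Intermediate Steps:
$a{\left(d,z \right)} = 122 d$
$\frac{41084}{\left(-1\right) \left(-9851\right)} + \frac{\frac{18030}{a{\left(- \frac{145}{53},145 \right)}} + \frac{O}{-726}}{16468} = \frac{41084}{\left(-1\right) \left(-9851\right)} + \frac{\frac{18030}{122 \left(- \frac{145}{53}\right)} - \frac{24490}{-726}}{16468} = \frac{41084}{9851} + \left(\frac{18030}{122 \left(\left(-145\right) \frac{1}{53}\right)} - - \frac{12245}{363}\right) \frac{1}{16468} = 41084 \cdot \frac{1}{9851} + \left(\frac{18030}{122 \left(- \frac{145}{53}\right)} + \frac{12245}{363}\right) \frac{1}{16468} = \frac{41084}{9851} + \left(\frac{18030}{- \frac{17690}{53}} + \frac{12245}{363}\right) \frac{1}{16468} = \frac{41084}{9851} + \left(18030 \left(- \frac{53}{17690}\right) + \frac{12245}{363}\right) \frac{1}{16468} = \frac{41084}{9851} + \left(- \frac{95559}{1769} + \frac{12245}{363}\right) \frac{1}{16468} = \frac{41084}{9851} - \frac{3256628}{2643719199} = \frac{108582478529288}{26043277829349}$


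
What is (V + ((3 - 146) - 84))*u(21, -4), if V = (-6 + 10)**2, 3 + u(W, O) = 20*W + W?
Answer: -92418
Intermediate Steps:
u(W, O) = -3 + 21*W (u(W, O) = -3 + (20*W + W) = -3 + 21*W)
V = 16 (V = 4**2 = 16)
(V + ((3 - 146) - 84))*u(21, -4) = (16 + ((3 - 146) - 84))*(-3 + 21*21) = (16 + (-143 - 84))*(-3 + 441) = (16 - 227)*438 = -211*438 = -92418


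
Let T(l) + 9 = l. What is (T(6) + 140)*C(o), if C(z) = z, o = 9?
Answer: 1233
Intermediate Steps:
T(l) = -9 + l
(T(6) + 140)*C(o) = ((-9 + 6) + 140)*9 = (-3 + 140)*9 = 137*9 = 1233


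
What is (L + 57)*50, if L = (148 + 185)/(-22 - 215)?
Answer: 219600/79 ≈ 2779.7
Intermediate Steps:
L = -111/79 (L = 333/(-237) = 333*(-1/237) = -111/79 ≈ -1.4051)
(L + 57)*50 = (-111/79 + 57)*50 = (4392/79)*50 = 219600/79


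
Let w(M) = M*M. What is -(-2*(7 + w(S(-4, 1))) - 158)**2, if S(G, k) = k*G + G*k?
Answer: -90000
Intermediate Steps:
S(G, k) = 2*G*k (S(G, k) = G*k + G*k = 2*G*k)
w(M) = M**2
-(-2*(7 + w(S(-4, 1))) - 158)**2 = -(-2*(7 + (2*(-4)*1)**2) - 158)**2 = -(-2*(7 + (-8)**2) - 158)**2 = -(-2*(7 + 64) - 158)**2 = -(-2*71 - 158)**2 = -(-142 - 158)**2 = -1*(-300)**2 = -1*90000 = -90000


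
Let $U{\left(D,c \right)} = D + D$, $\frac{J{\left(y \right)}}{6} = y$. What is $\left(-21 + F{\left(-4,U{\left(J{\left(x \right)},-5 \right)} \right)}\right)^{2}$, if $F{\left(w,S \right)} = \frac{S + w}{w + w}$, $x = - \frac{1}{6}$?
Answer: $\frac{6561}{16} \approx 410.06$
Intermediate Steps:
$x = - \frac{1}{6}$ ($x = \left(-1\right) \frac{1}{6} = - \frac{1}{6} \approx -0.16667$)
$J{\left(y \right)} = 6 y$
$U{\left(D,c \right)} = 2 D$
$F{\left(w,S \right)} = \frac{S + w}{2 w}$
$\left(-21 + F{\left(-4,U{\left(J{\left(x \right)},-5 \right)} \right)}\right)^{2} = \left(-21 + \frac{2 \cdot 6 \left(- \frac{1}{6}\right) - 4}{2 \left(-4\right)}\right)^{2} = \left(-21 + \frac{1}{2} \left(- \frac{1}{4}\right) \left(2 \left(-1\right) - 4\right)\right)^{2} = \left(-21 + \frac{1}{2} \left(- \frac{1}{4}\right) \left(-2 - 4\right)\right)^{2} = \left(-21 + \frac{1}{2} \left(- \frac{1}{4}\right) \left(-6\right)\right)^{2} = \left(-21 + \frac{3}{4}\right)^{2} = \left(- \frac{81}{4}\right)^{2} = \frac{6561}{16}$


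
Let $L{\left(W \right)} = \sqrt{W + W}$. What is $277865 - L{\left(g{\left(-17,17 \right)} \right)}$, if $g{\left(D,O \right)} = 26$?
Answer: $277865 - 2 \sqrt{13} \approx 2.7786 \cdot 10^{5}$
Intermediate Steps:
$L{\left(W \right)} = \sqrt{2} \sqrt{W}$ ($L{\left(W \right)} = \sqrt{2 W} = \sqrt{2} \sqrt{W}$)
$277865 - L{\left(g{\left(-17,17 \right)} \right)} = 277865 - \sqrt{2} \sqrt{26} = 277865 - 2 \sqrt{13}$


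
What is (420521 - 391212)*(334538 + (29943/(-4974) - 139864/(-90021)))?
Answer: 1463420108455844455/149254818 ≈ 9.8048e+9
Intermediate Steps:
(420521 - 391212)*(334538 + (29943/(-4974) - 139864/(-90021))) = 29309*(334538 + (29943*(-1/4974) - 139864*(-1/90021))) = 29309*(334538 + (-9981/1658 + 139864/90021)) = 29309*(334538 - 666605089/149254818) = 29309*(49930741698995/149254818) = 1463420108455844455/149254818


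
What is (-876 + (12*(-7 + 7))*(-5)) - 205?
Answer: -1081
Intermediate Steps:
(-876 + (12*(-7 + 7))*(-5)) - 205 = (-876 + (12*0)*(-5)) - 205 = (-876 + 0*(-5)) - 205 = (-876 + 0) - 205 = -876 - 205 = -1081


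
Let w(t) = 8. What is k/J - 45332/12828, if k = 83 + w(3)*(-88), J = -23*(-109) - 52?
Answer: -29814062/7873185 ≈ -3.7868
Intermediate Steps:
J = 2455 (J = 2507 - 52 = 2455)
k = -621 (k = 83 + 8*(-88) = 83 - 704 = -621)
k/J - 45332/12828 = -621/2455 - 45332/12828 = -621*1/2455 - 45332*1/12828 = -621/2455 - 11333/3207 = -29814062/7873185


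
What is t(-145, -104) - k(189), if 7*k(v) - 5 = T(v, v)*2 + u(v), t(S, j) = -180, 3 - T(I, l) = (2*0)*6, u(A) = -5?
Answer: -1266/7 ≈ -180.86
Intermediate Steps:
T(I, l) = 3 (T(I, l) = 3 - 2*0*6 = 3 - 0*6 = 3 - 1*0 = 3 + 0 = 3)
k(v) = 6/7 (k(v) = 5/7 + (3*2 - 5)/7 = 5/7 + (6 - 5)/7 = 5/7 + (⅐)*1 = 5/7 + ⅐ = 6/7)
t(-145, -104) - k(189) = -180 - 1*6/7 = -180 - 6/7 = -1266/7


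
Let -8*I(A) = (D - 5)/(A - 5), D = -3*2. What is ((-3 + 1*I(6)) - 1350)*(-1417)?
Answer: 15322021/8 ≈ 1.9153e+6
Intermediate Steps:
D = -6
I(A) = 11/(8*(-5 + A)) (I(A) = -(-6 - 5)/(8*(A - 5)) = -(-11)/(8*(-5 + A)) = 11/(8*(-5 + A)))
((-3 + 1*I(6)) - 1350)*(-1417) = ((-3 + 1*(11/(8*(-5 + 6)))) - 1350)*(-1417) = ((-3 + 1*((11/8)/1)) - 1350)*(-1417) = ((-3 + 1*((11/8)*1)) - 1350)*(-1417) = ((-3 + 1*(11/8)) - 1350)*(-1417) = ((-3 + 11/8) - 1350)*(-1417) = (-13/8 - 1350)*(-1417) = -10813/8*(-1417) = 15322021/8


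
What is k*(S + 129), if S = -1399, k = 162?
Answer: -205740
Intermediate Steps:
k*(S + 129) = 162*(-1399 + 129) = 162*(-1270) = -205740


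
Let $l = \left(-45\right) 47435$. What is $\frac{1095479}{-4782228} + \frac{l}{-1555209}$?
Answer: $\frac{85902278111}{75124889148} \approx 1.1435$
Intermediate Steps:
$l = -2134575$
$\frac{1095479}{-4782228} + \frac{l}{-1555209} = \frac{1095479}{-4782228} - \frac{2134575}{-1555209} = 1095479 \left(- \frac{1}{4782228}\right) - - \frac{237175}{172801} = - \frac{99589}{434748} + \frac{237175}{172801} = \frac{85902278111}{75124889148}$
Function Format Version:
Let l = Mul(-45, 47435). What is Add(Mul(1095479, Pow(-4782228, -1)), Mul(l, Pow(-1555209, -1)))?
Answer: Rational(85902278111, 75124889148) ≈ 1.1435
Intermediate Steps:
l = -2134575
Add(Mul(1095479, Pow(-4782228, -1)), Mul(l, Pow(-1555209, -1))) = Add(Mul(1095479, Pow(-4782228, -1)), Mul(-2134575, Pow(-1555209, -1))) = Add(Mul(1095479, Rational(-1, 4782228)), Mul(-2134575, Rational(-1, 1555209))) = Add(Rational(-99589, 434748), Rational(237175, 172801)) = Rational(85902278111, 75124889148)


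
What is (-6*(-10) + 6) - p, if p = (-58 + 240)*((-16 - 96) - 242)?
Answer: 64494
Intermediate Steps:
p = -64428 (p = 182*(-112 - 242) = 182*(-354) = -64428)
(-6*(-10) + 6) - p = (-6*(-10) + 6) - 1*(-64428) = (60 + 6) + 64428 = 66 + 64428 = 64494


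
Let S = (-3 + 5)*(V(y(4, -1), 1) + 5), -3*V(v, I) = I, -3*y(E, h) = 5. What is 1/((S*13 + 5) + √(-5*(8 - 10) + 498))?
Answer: 1137/139069 - 18*√127/139069 ≈ 0.0067172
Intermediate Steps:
y(E, h) = -5/3 (y(E, h) = -⅓*5 = -5/3)
V(v, I) = -I/3
S = 28/3 (S = (-3 + 5)*(-⅓*1 + 5) = 2*(-⅓ + 5) = 2*(14/3) = 28/3 ≈ 9.3333)
1/((S*13 + 5) + √(-5*(8 - 10) + 498)) = 1/(((28/3)*13 + 5) + √(-5*(8 - 10) + 498)) = 1/((364/3 + 5) + √(-5*(-2) + 498)) = 1/(379/3 + √(10 + 498)) = 1/(379/3 + √508) = 1/(379/3 + 2*√127)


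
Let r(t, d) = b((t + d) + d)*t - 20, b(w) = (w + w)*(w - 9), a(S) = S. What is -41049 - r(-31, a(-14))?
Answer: 207715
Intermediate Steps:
b(w) = 2*w*(-9 + w) (b(w) = (2*w)*(-9 + w) = 2*w*(-9 + w))
r(t, d) = -20 + 2*t*(t + 2*d)*(-9 + t + 2*d) (r(t, d) = (2*((t + d) + d)*(-9 + ((t + d) + d)))*t - 20 = (2*((d + t) + d)*(-9 + ((d + t) + d)))*t - 20 = (2*(t + 2*d)*(-9 + (t + 2*d)))*t - 20 = (2*(t + 2*d)*(-9 + t + 2*d))*t - 20 = 2*t*(t + 2*d)*(-9 + t + 2*d) - 20 = -20 + 2*t*(t + 2*d)*(-9 + t + 2*d))
-41049 - r(-31, a(-14)) = -41049 - (-20 + 2*(-31)*(-31 + 2*(-14))*(-9 - 31 + 2*(-14))) = -41049 - (-20 + 2*(-31)*(-31 - 28)*(-9 - 31 - 28)) = -41049 - (-20 + 2*(-31)*(-59)*(-68)) = -41049 - (-20 - 248744) = -41049 - 1*(-248764) = -41049 + 248764 = 207715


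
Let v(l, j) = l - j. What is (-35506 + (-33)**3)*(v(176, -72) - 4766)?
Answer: 322779474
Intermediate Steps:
(-35506 + (-33)**3)*(v(176, -72) - 4766) = (-35506 + (-33)**3)*((176 - 1*(-72)) - 4766) = (-35506 - 35937)*((176 + 72) - 4766) = -71443*(248 - 4766) = -71443*(-4518) = 322779474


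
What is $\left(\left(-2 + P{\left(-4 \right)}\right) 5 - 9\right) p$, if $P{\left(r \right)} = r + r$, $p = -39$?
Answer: $2301$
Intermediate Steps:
$P{\left(r \right)} = 2 r$
$\left(\left(-2 + P{\left(-4 \right)}\right) 5 - 9\right) p = \left(\left(-2 + 2 \left(-4\right)\right) 5 - 9\right) \left(-39\right) = \left(\left(-2 - 8\right) 5 - 9\right) \left(-39\right) = \left(\left(-10\right) 5 - 9\right) \left(-39\right) = \left(-50 - 9\right) \left(-39\right) = \left(-59\right) \left(-39\right) = 2301$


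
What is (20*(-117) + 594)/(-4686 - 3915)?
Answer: 582/2867 ≈ 0.20300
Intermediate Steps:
(20*(-117) + 594)/(-4686 - 3915) = (-2340 + 594)/(-8601) = -1746*(-1/8601) = 582/2867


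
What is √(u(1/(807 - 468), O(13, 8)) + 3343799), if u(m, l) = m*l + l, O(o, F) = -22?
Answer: √384270189159/339 ≈ 1828.6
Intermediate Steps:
u(m, l) = l + l*m (u(m, l) = l*m + l = l + l*m)
√(u(1/(807 - 468), O(13, 8)) + 3343799) = √(-22*(1 + 1/(807 - 468)) + 3343799) = √(-22*(1 + 1/339) + 3343799) = √(-22*340/339 + 3343799) = √(-7480/339 + 3343799) = √(1133540381/339) = √384270189159/339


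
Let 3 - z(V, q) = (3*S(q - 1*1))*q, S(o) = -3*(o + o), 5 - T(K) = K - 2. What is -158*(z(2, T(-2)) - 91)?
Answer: -190864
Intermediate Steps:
T(K) = 7 - K (T(K) = 5 - (K - 2) = 5 - (-2 + K) = 5 + (2 - K) = 7 - K)
S(o) = -6*o
z(V, q) = 3 - q*(18 - 18*q) (z(V, q) = 3 - 3*(-6*(q - 1*1))*q = 3 - 3*(-6*(q - 1))*q = 3 - 3*(-6*(-1 + q))*q = 3 - 3*(6 - 6*q)*q = 3 - (18 - 18*q)*q = 3 - q*(18 - 18*q))
-158*(z(2, T(-2)) - 91) = -158*((3 + 18*(7 - 1*(-2))*(-1 + (7 - 1*(-2)))) - 91) = -158*((3 + 18*(7 + 2)*(-1 + (7 + 2))) - 91) = -158*((3 + 18*9*(-1 + 9)) - 91) = -158*((3 + 18*9*8) - 91) = -158*((3 + 1296) - 91) = -158*(1299 - 91) = -158*1208 = -190864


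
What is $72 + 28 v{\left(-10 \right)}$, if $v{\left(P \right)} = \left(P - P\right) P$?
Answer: $72$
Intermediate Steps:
$v{\left(P \right)} = 0$ ($v{\left(P \right)} = 0 P = 0$)
$72 + 28 v{\left(-10 \right)} = 72 + 28 \cdot 0 = 72 + 0 = 72$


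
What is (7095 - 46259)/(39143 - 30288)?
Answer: -39164/8855 ≈ -4.4228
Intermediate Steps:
(7095 - 46259)/(39143 - 30288) = -39164/8855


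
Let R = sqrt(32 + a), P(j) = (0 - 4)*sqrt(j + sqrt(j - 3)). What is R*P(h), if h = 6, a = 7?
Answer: -4*sqrt(234 + 39*sqrt(3)) ≈ -69.461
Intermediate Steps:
P(j) = -4*sqrt(j + sqrt(-3 + j))
R = sqrt(39) (R = sqrt(32 + 7) = sqrt(39) ≈ 6.2450)
R*P(h) = sqrt(39)*(-4*sqrt(6 + sqrt(-3 + 6))) = sqrt(39)*(-4*sqrt(6 + sqrt(3))) = -4*sqrt(39)*sqrt(6 + sqrt(3))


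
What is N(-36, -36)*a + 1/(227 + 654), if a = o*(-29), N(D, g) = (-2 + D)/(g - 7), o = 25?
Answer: -24271507/37883 ≈ -640.70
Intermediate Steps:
N(D, g) = (-2 + D)/(-7 + g)
a = -725 (a = 25*(-29) = -725)
N(-36, -36)*a + 1/(227 + 654) = ((-2 - 36)/(-7 - 36))*(-725) + 1/(227 + 654) = (-38/(-43))*(-725) + 1/881 = -1/43*(-38)*(-725) + 1/881 = (38/43)*(-725) + 1/881 = -27550/43 + 1/881 = -24271507/37883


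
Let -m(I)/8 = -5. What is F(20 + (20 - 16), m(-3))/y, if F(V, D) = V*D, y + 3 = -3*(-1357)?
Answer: 80/339 ≈ 0.23599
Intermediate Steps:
m(I) = 40 (m(I) = -8*(-5) = 40)
y = 4068 (y = -3 - 3*(-1357) = -3 + 4071 = 4068)
F(V, D) = D*V
F(20 + (20 - 16), m(-3))/y = (40*(20 + (20 - 16)))/4068 = (40*(20 + 4))*(1/4068) = (40*24)*(1/4068) = 960*(1/4068) = 80/339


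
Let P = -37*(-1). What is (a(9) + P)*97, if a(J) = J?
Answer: 4462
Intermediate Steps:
P = 37
(a(9) + P)*97 = (9 + 37)*97 = 46*97 = 4462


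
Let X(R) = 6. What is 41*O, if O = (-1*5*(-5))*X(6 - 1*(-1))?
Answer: 6150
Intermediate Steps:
O = 150 (O = (-1*5*(-5))*6 = -5*(-5)*6 = 25*6 = 150)
41*O = 41*150 = 6150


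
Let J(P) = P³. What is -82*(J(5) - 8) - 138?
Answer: -9732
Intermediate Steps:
-82*(J(5) - 8) - 138 = -82*(5³ - 8) - 138 = -82*(125 - 8) - 138 = -82*117 - 138 = -9594 - 138 = -9732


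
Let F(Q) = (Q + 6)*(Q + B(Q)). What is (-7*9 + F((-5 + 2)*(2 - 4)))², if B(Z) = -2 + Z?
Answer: 3249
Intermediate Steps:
F(Q) = (-2 + 2*Q)*(6 + Q) (F(Q) = (Q + 6)*(Q + (-2 + Q)) = (6 + Q)*(-2 + 2*Q) = (-2 + 2*Q)*(6 + Q))
(-7*9 + F((-5 + 2)*(2 - 4)))² = (-7*9 + (-12 + 2*((-5 + 2)*(2 - 4))² + 10*((-5 + 2)*(2 - 4))))² = (-63 + (-12 + 2*(-3*(-2))² + 10*(-3*(-2))))² = (-63 + (-12 + 2*6² + 10*6))² = (-63 + (-12 + 2*36 + 60))² = (-63 + (-12 + 72 + 60))² = (-63 + 120)² = 57² = 3249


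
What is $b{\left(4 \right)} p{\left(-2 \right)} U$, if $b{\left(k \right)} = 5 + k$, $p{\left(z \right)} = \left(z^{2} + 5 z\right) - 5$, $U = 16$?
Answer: $-1584$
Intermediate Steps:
$p{\left(z \right)} = -5 + z^{2} + 5 z$
$b{\left(4 \right)} p{\left(-2 \right)} U = \left(5 + 4\right) \left(-5 + \left(-2\right)^{2} + 5 \left(-2\right)\right) 16 = 9 \left(-5 + 4 - 10\right) 16 = 9 \left(-11\right) 16 = \left(-99\right) 16 = -1584$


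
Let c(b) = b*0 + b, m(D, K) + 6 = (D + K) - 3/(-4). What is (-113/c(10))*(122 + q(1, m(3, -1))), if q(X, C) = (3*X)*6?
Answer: -1582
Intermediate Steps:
m(D, K) = -21/4 + D + K (m(D, K) = -6 + ((D + K) - 3/(-4)) = -6 + ((D + K) - 3*(-¼)) = -6 + ((D + K) + ¾) = -6 + (¾ + D + K) = -21/4 + D + K)
q(X, C) = 18*X
c(b) = b (c(b) = 0 + b = b)
(-113/c(10))*(122 + q(1, m(3, -1))) = (-113/10)*(122 + 18*1) = (-113*⅒)*(122 + 18) = -113/10*140 = -1582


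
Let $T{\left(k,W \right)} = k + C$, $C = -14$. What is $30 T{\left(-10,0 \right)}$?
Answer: $-720$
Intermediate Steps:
$T{\left(k,W \right)} = -14 + k$ ($T{\left(k,W \right)} = k - 14 = -14 + k$)
$30 T{\left(-10,0 \right)} = 30 \left(-14 - 10\right) = 30 \left(-24\right) = -720$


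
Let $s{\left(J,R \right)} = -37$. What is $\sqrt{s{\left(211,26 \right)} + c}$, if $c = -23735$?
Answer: $2 i \sqrt{5943} \approx 154.18 i$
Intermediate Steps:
$\sqrt{s{\left(211,26 \right)} + c} = \sqrt{-37 - 23735} = \sqrt{-23772} = 2 i \sqrt{5943}$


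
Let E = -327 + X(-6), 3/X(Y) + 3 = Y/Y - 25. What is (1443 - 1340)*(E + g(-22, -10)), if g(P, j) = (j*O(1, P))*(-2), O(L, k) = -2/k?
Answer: -3317012/99 ≈ -33505.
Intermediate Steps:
X(Y) = -⅑ (X(Y) = 3/(-3 + (Y/Y - 25)) = 3/(-3 + (1 - 25)) = 3/(-3 - 24) = 3/(-27) = 3*(-1/27) = -⅑)
g(P, j) = 4*j/P (g(P, j) = (j*(-2/P))*(-2) = -2*j/P*(-2) = 4*j/P)
E = -2944/9 (E = -327 - ⅑ = -2944/9 ≈ -327.11)
(1443 - 1340)*(E + g(-22, -10)) = (1443 - 1340)*(-2944/9 + 4*(-10)/(-22)) = 103*(-2944/9 + 4*(-10)*(-1/22)) = 103*(-2944/9 + 20/11) = 103*(-32204/99) = -3317012/99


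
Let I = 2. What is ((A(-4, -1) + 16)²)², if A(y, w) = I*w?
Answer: 38416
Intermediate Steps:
A(y, w) = 2*w
((A(-4, -1) + 16)²)² = ((2*(-1) + 16)²)² = ((-2 + 16)²)² = (14²)² = 196² = 38416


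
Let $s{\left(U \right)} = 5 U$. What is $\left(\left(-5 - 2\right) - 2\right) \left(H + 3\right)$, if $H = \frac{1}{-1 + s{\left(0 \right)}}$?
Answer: $-18$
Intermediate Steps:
$H = -1$ ($H = \frac{1}{-1 + 5 \cdot 0} = \frac{1}{-1 + 0} = \frac{1}{-1} = -1$)
$\left(\left(-5 - 2\right) - 2\right) \left(H + 3\right) = \left(\left(-5 - 2\right) - 2\right) \left(-1 + 3\right) = \left(-7 - 2\right) 2 = \left(-9\right) 2 = -18$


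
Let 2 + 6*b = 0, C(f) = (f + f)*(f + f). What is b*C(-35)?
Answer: -4900/3 ≈ -1633.3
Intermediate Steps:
C(f) = 4*f² (C(f) = (2*f)*(2*f) = 4*f²)
b = -⅓ (b = -⅓ + (⅙)*0 = -⅓ + 0 = -⅓ ≈ -0.33333)
b*C(-35) = -4*(-35)²/3 = -4*1225/3 = -⅓*4900 = -4900/3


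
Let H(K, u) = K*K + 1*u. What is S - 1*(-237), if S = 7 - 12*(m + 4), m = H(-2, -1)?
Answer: 160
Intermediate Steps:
H(K, u) = u + K² (H(K, u) = K² + u = u + K²)
m = 3 (m = -1 + (-2)² = -1 + 4 = 3)
S = -77 (S = 7 - 12*(3 + 4) = 7 - 12*7 = 7 - 4*21 = 7 - 84 = -77)
S - 1*(-237) = -77 - 1*(-237) = -77 + 237 = 160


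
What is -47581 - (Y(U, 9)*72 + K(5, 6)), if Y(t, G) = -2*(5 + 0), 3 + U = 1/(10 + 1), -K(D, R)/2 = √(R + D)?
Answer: -46861 + 2*√11 ≈ -46854.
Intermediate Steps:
K(D, R) = -2*√(D + R) (K(D, R) = -2*√(R + D) = -2*√(D + R))
U = -32/11 (U = -3 + 1/(10 + 1) = -3 + 1/11 = -32/11 ≈ -2.9091)
Y(t, G) = -10 (Y(t, G) = -2*5 = -10)
-47581 - (Y(U, 9)*72 + K(5, 6)) = -47581 - (-10*72 - 2*√(5 + 6)) = -47581 - (-720 - 2*√11) = -47581 + (720 + 2*√11) = -46861 + 2*√11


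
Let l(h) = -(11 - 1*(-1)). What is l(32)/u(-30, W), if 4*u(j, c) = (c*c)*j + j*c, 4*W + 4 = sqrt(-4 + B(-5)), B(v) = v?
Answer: -128/125 + 512*I/375 ≈ -1.024 + 1.3653*I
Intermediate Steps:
l(h) = -12 (l(h) = -(11 + 1) = -1*12 = -12)
W = -1 + 3*I/4 (W = -1 + sqrt(-4 - 5)/4 = -1 + sqrt(-9)/4 = -1 + (3*I)/4 = -1 + 3*I/4 ≈ -1.0 + 0.75*I)
u(j, c) = c*j/4 + j*c**2/4 (u(j, c) = ((c*c)*j + j*c)/4 = (c**2*j + c*j)/4 = (j*c**2 + c*j)/4 = (c*j + j*c**2)/4 = c*j/4 + j*c**2/4)
l(32)/u(-30, W) = -12*(-32*(-1 - 3*I/4)/(375*(1 + (-1 + 3*I/4)))) = -12*128*I*(-1 - 3*I/4)/1125 = -512*I*(-1 - 3*I/4)/375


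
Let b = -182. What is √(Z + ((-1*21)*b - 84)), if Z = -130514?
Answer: 2*I*√31694 ≈ 356.06*I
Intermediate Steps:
√(Z + ((-1*21)*b - 84)) = √(-130514 + (-1*21*(-182) - 84)) = √(-130514 + (-21*(-182) - 84)) = √(-130514 + (3822 - 84)) = √(-130514 + 3738) = √(-126776) = 2*I*√31694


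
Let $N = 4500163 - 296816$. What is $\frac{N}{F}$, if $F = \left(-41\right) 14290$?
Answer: $- \frac{4203347}{585890} \approx -7.1743$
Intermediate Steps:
$F = -585890$
$N = 4203347$ ($N = 4500163 - 296816 = 4203347$)
$\frac{N}{F} = \frac{4203347}{-585890} = 4203347 \left(- \frac{1}{585890}\right) = - \frac{4203347}{585890}$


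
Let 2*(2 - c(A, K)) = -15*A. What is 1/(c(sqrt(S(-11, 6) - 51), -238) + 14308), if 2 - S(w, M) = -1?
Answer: 53/758440 - I*sqrt(3)/6825960 ≈ 6.988e-5 - 2.5374e-7*I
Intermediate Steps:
S(w, M) = 3 (S(w, M) = 2 - 1*(-1) = 2 + 1 = 3)
c(A, K) = 2 + 15*A/2 (c(A, K) = 2 - (-15)*A/2 = 2 + 15*A/2)
1/(c(sqrt(S(-11, 6) - 51), -238) + 14308) = 1/((2 + 15*sqrt(3 - 51)/2) + 14308) = 1/((2 + 15*sqrt(-48)/2) + 14308) = 1/((2 + 15*(4*I*sqrt(3))/2) + 14308) = 1/((2 + 30*I*sqrt(3)) + 14308) = 1/(14310 + 30*I*sqrt(3))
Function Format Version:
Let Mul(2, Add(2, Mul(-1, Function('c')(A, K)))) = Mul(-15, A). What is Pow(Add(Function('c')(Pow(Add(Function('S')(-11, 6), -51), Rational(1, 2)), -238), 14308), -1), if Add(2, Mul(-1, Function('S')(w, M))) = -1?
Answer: Add(Rational(53, 758440), Mul(Rational(-1, 6825960), I, Pow(3, Rational(1, 2)))) ≈ Add(6.9880e-5, Mul(-2.5374e-7, I))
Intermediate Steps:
Function('S')(w, M) = 3 (Function('S')(w, M) = Add(2, Mul(-1, -1)) = Add(2, 1) = 3)
Function('c')(A, K) = Add(2, Mul(Rational(15, 2), A)) (Function('c')(A, K) = Add(2, Mul(Rational(-1, 2), Mul(-15, A))) = Add(2, Mul(Rational(15, 2), A)))
Pow(Add(Function('c')(Pow(Add(Function('S')(-11, 6), -51), Rational(1, 2)), -238), 14308), -1) = Pow(Add(Add(2, Mul(Rational(15, 2), Pow(Add(3, -51), Rational(1, 2)))), 14308), -1) = Pow(Add(Add(2, Mul(Rational(15, 2), Pow(-48, Rational(1, 2)))), 14308), -1) = Pow(Add(Add(2, Mul(Rational(15, 2), Mul(4, I, Pow(3, Rational(1, 2))))), 14308), -1) = Pow(Add(Add(2, Mul(30, I, Pow(3, Rational(1, 2)))), 14308), -1) = Pow(Add(14310, Mul(30, I, Pow(3, Rational(1, 2)))), -1)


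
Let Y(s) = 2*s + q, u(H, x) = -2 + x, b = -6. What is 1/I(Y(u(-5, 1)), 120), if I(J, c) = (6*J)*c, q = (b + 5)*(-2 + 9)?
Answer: -1/6480 ≈ -0.00015432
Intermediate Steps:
q = -7 (q = (-6 + 5)*(-2 + 9) = -1*7 = -7)
Y(s) = -7 + 2*s (Y(s) = 2*s - 7 = -7 + 2*s)
I(J, c) = 6*J*c
1/I(Y(u(-5, 1)), 120) = 1/(6*(-7 + 2*(-2 + 1))*120) = 1/(6*(-7 + 2*(-1))*120) = 1/(6*(-7 - 2)*120) = 1/(6*(-9)*120) = 1/(-6480) = -1/6480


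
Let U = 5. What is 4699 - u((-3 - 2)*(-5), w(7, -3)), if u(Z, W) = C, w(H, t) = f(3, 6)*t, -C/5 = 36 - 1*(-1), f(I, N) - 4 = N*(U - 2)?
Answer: 4884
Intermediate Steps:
f(I, N) = 4 + 3*N (f(I, N) = 4 + N*(5 - 2) = 4 + N*3 = 4 + 3*N)
C = -185 (C = -5*(36 - 1*(-1)) = -5*(36 + 1) = -5*37 = -185)
w(H, t) = 22*t (w(H, t) = (4 + 3*6)*t = (4 + 18)*t = 22*t)
u(Z, W) = -185
4699 - u((-3 - 2)*(-5), w(7, -3)) = 4699 - 1*(-185) = 4699 + 185 = 4884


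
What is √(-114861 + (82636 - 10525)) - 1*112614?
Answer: -112614 + 15*I*√190 ≈ -1.1261e+5 + 206.76*I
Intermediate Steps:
√(-114861 + (82636 - 10525)) - 1*112614 = √(-114861 + 72111) - 112614 = √(-42750) - 112614 = 15*I*√190 - 112614 = -112614 + 15*I*√190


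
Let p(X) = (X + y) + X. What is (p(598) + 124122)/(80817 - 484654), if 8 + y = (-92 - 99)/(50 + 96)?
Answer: -18295069/58960202 ≈ -0.31030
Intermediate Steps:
y = -1359/146 (y = -8 + (-92 - 99)/(50 + 96) = -8 - 191/146 = -1359/146 ≈ -9.3082)
p(X) = -1359/146 + 2*X (p(X) = (X - 1359/146) + X = (-1359/146 + X) + X = -1359/146 + 2*X)
(p(598) + 124122)/(80817 - 484654) = ((-1359/146 + 2*598) + 124122)/(80817 - 484654) = ((-1359/146 + 1196) + 124122)/(-403837) = (173257/146 + 124122)*(-1/403837) = (18295069/146)*(-1/403837) = -18295069/58960202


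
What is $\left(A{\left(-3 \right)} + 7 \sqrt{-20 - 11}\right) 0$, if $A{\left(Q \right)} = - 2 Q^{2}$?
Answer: $0$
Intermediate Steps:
$\left(A{\left(-3 \right)} + 7 \sqrt{-20 - 11}\right) 0 = \left(- 2 \left(-3\right)^{2} + 7 \sqrt{-20 - 11}\right) 0 = \left(\left(-2\right) 9 + 7 \sqrt{-31}\right) 0 = \left(-18 + 7 i \sqrt{31}\right) 0 = 0$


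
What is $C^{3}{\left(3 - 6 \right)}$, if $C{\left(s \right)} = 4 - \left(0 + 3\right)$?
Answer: $1$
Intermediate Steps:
$C{\left(s \right)} = 1$ ($C{\left(s \right)} = 4 - 3 = 1$)
$C^{3}{\left(3 - 6 \right)} = 1^{3} = 1$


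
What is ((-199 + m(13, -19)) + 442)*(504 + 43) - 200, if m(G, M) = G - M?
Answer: 150225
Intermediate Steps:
((-199 + m(13, -19)) + 442)*(504 + 43) - 200 = ((-199 + (13 - 1*(-19))) + 442)*(504 + 43) - 200 = ((-199 + (13 + 19)) + 442)*547 - 200 = ((-199 + 32) + 442)*547 - 200 = (-167 + 442)*547 - 200 = 275*547 - 200 = 150425 - 200 = 150225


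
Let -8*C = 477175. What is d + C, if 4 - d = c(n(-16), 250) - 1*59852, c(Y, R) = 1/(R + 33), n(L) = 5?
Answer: 473451/2264 ≈ 209.12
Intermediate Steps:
C = -477175/8 (C = -1/8*477175 = -477175/8 ≈ -59647.)
c(Y, R) = 1/(33 + R)
d = 16939247/283 (d = 4 - (1/(33 + 250) - 1*59852) = 4 - (1/283 - 59852) = 4 - 1*(-16938115/283) = 4 + 16938115/283 = 16939247/283 ≈ 59856.)
d + C = 16939247/283 - 477175/8 = 473451/2264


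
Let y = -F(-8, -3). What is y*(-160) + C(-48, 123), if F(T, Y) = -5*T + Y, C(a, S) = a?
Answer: 5872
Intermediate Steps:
F(T, Y) = Y - 5*T
y = -37 (y = -(-3 - 5*(-8)) = -(-3 + 40) = -1*37 = -37)
y*(-160) + C(-48, 123) = -37*(-160) - 48 = 5920 - 48 = 5872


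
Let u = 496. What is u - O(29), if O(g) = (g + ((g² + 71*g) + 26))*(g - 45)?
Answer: 47776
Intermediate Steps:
O(g) = (-45 + g)*(26 + g² + 72*g) (O(g) = (g + (26 + g² + 71*g))*(-45 + g) = (26 + g² + 72*g)*(-45 + g) = (-45 + g)*(26 + g² + 72*g))
u - O(29) = 496 - (-1170 + 29³ - 3214*29 + 27*29²) = 496 - (-1170 + 24389 - 93206 + 27*841) = 496 - (-1170 + 24389 - 93206 + 22707) = 496 - 1*(-47280) = 496 + 47280 = 47776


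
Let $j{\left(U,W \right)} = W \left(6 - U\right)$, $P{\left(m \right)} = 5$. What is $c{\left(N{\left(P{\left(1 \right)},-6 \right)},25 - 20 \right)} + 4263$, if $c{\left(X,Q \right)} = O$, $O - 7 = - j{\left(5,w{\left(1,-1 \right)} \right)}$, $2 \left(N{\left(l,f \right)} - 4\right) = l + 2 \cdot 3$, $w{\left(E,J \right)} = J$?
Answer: $4271$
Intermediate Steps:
$N{\left(l,f \right)} = 7 + \frac{l}{2}$ ($N{\left(l,f \right)} = 4 + \frac{l + 2 \cdot 3}{2} = 4 + \frac{l + 6}{2} = 4 + \frac{6 + l}{2} = 4 + \left(3 + \frac{l}{2}\right) = 7 + \frac{l}{2}$)
$O = 8$ ($O = 7 - - (6 - 5) = 7 - \left(-1\right) 1 = 7 - -1 = 7 + 1 = 8$)
$c{\left(X,Q \right)} = 8$
$c{\left(N{\left(P{\left(1 \right)},-6 \right)},25 - 20 \right)} + 4263 = 8 + 4263 = 4271$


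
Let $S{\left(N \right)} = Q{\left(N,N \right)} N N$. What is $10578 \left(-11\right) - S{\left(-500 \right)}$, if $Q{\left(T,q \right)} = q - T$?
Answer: $-116358$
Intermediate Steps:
$S{\left(N \right)} = 0$ ($S{\left(N \right)} = \left(N - N\right) N N = 0 N N = 0 N = 0$)
$10578 \left(-11\right) - S{\left(-500 \right)} = 10578 \left(-11\right) - 0 = -116358 + 0 = -116358$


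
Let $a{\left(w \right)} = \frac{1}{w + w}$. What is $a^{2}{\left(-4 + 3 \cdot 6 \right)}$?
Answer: $\frac{1}{784} \approx 0.0012755$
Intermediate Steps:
$a{\left(w \right)} = \frac{1}{2 w}$
$a^{2}{\left(-4 + 3 \cdot 6 \right)} = \left(\frac{1}{2 \left(-4 + 3 \cdot 6\right)}\right)^{2} = \left(\frac{1}{2 \left(-4 + 18\right)}\right)^{2} = \left(\frac{1}{2 \cdot 14}\right)^{2} = \left(\frac{1}{2} \cdot \frac{1}{14}\right)^{2} = \left(\frac{1}{28}\right)^{2} = \frac{1}{784}$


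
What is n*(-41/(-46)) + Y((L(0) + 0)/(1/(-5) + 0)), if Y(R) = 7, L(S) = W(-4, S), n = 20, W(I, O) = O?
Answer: 571/23 ≈ 24.826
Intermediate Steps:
L(S) = S
n*(-41/(-46)) + Y((L(0) + 0)/(1/(-5) + 0)) = 20*(-41/(-46)) + 7 = 20*(-41*(-1/46)) + 7 = 20*(41/46) + 7 = 410/23 + 7 = 571/23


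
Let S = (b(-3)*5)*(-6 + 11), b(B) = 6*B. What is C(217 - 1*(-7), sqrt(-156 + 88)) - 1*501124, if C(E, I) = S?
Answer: -501574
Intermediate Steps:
S = -450 (S = ((6*(-3))*5)*(-6 + 11) = -18*5*5 = -90*5 = -450)
C(E, I) = -450
C(217 - 1*(-7), sqrt(-156 + 88)) - 1*501124 = -450 - 1*501124 = -450 - 501124 = -501574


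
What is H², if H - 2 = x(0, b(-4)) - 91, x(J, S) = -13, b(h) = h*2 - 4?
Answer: 10404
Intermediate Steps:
b(h) = -4 + 2*h (b(h) = 2*h - 4 = -4 + 2*h)
H = -102 (H = 2 + (-13 - 91) = 2 - 104 = -102)
H² = (-102)² = 10404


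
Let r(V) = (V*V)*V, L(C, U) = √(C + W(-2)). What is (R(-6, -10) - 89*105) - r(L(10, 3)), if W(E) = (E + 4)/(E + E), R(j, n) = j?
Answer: -9351 - 19*√38/4 ≈ -9380.3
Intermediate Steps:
W(E) = (4 + E)/(2*E) (W(E) = (4 + E)/((2*E)) = (4 + E)*(1/(2*E)) = (4 + E)/(2*E))
L(C, U) = √(-½ + C) (L(C, U) = √(C + (½)*(4 - 2)/(-2)) = √(C + (½)*(-½)*2) = √(C - ½) = √(-½ + C))
r(V) = V³ (r(V) = V²*V = V³)
(R(-6, -10) - 89*105) - r(L(10, 3)) = (-6 - 89*105) - (√(-2 + 4*10)/2)³ = (-6 - 9345) - (√(-2 + 40)/2)³ = -9351 - (√38/2)³ = -9351 - 19*√38/4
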